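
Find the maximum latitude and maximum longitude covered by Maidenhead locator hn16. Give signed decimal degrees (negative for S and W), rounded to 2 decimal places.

47.00, -36.00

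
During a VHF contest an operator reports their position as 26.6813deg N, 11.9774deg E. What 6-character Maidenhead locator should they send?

JL56xq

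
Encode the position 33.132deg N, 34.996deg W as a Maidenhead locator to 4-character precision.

HM23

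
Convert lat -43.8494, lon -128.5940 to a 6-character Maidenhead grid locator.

CE56qd

Shift to the Maidenhead origin (180°W, 90°S): lon 51.4060, lat 46.1506.
Field (20°×10°, letters A–R): 51.4060/20 → 2 → C, 46.1506/10 → 4 → E; chars CE.
Square (2°×1°, digits 0–9): 11.4060/2 → 5, 6.1506/1 → 6; chars 56.
Subsquare (5′×2.5′, letters a–x): 1.4060/0.0833333 → 16 → q, 0.1506/0.0416667 → 3 → d; chars qd.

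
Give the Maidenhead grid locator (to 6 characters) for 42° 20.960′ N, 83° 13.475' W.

Add 180° to longitude and 90° to latitude: 96.7754, 132.3493.
Field (20°×10°, letters A–R): 96.7754/20 → 4 → E, 132.3493/10 → 13 → N; chars EN.
Square (2°×1°, digits 0–9): 16.7754/2 → 8, 2.3493/1 → 2; chars 82.
Subsquare (5′×2.5′, letters a–x): 0.7754/0.0833333 → 9 → j, 0.3493/0.0416667 → 8 → i; chars ji.

EN82ji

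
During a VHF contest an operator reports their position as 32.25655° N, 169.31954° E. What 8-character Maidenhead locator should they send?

RM42pg81

Add 180° to longitude and 90° to latitude: 349.31954, 122.25655.
Field: 349.31954/20 → 17 → R, 122.25655/10 → 12 → M; chars RM.
Square: 9.31954/2 → 4, 2.25655/1 → 2; chars 42.
Subsquare: 1.31954/0.0833333 → 15 → p, 0.25655/0.0416667 → 6 → g; chars pg.
Extended square: 0.06954/0.00833333 → 8, 0.00655/0.00416667 → 1; chars 81.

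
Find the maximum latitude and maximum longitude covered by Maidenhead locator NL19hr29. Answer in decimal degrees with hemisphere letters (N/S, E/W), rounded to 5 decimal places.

29.75000° N, 82.60833° E

Field N=13, L=11: +13·20° lon, +11·10° lat → SW at lon 80°, lat 20°.
Square 1, 9: +1·2° lon, +9·1° lat → SW at lon 82°, lat 29°.
Subsquare h=7, r=17: +7·0.0833333° lon, +17·0.0416667° lat → SW at lon 82.5833°, lat 29.7083°.
Extended square 2, 9: +2·0.00833333° lon, +9·0.00416667° lat → SW at lon 82.6°, lat 29.7458°.
Cell spans 0.00833333° lon × 0.00416667° lat. NE corner is SW corner plus one full cell.
latitude 29.75000° N, longitude 82.60833° E.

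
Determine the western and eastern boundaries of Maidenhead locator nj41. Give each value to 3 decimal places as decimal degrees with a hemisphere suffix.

Field N=13, J=9: +13·20° lon, +9·10° lat → SW at lon 80°, lat 0°.
Square 4, 1: +4·2° lon, +1·1° lat → SW at lon 88°, lat 1°.
Cell spans 2° lon × 1° lat.
west 88.000° E, east 90.000° E.

88.000° E, 90.000° E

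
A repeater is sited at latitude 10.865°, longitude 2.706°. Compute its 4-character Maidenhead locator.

JK10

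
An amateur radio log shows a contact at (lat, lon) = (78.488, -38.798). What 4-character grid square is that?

Add 180° to longitude and 90° to latitude: 141.20, 168.49.
Field: lon ⌊141.20/20⌋ = 7 → H; lat ⌊168.49/10⌋ = 16 → Q.
Square: lon ⌊1.20/2⌋ = 0; lat ⌊8.49/1⌋ = 8.

HQ08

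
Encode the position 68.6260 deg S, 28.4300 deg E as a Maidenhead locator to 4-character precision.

KC41

Shift to the Maidenhead origin (180°W, 90°S): lon 208.43, lat 21.37.
Field: 208.43/20 → 10 → K, 21.37/10 → 2 → C; chars KC.
Square: 8.43/2 → 4, 1.37/1 → 1; chars 41.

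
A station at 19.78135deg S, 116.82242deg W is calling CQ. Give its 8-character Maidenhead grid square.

Offset from 180°W / 90°S: lon 63.17758°, lat 70.21865°.
Field (20°×10°, letters A–R): lon ⌊63.17758/20⌋ = 3 → D; lat ⌊70.21865/10⌋ = 7 → H.
Square (2°×1°, digits 0–9): lon ⌊3.17758/2⌋ = 1; lat ⌊0.21865/1⌋ = 0.
Subsquare (5′×2.5′, letters a–x): lon ⌊1.17758/0.0833333⌋ = 14 → o; lat ⌊0.21865/0.0416667⌋ = 5 → f.
Extended square (30″×15″, digits 0–9): lon ⌊0.01091/0.00833333⌋ = 1; lat ⌊0.01032/0.00416667⌋ = 2.

DH10of12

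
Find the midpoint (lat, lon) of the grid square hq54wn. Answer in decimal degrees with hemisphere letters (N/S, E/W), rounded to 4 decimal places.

Field H=7, Q=16: +7·20° lon, +16·10° lat → SW at lon -40°, lat 70°.
Square 5, 4: +5·2° lon, +4·1° lat → SW at lon -30°, lat 74°.
Subsquare w=22, n=13: +22·0.0833333° lon, +13·0.0416667° lat → SW at lon -28.1667°, lat 74.5417°.
Cell spans 0.0833333° lon × 0.0416667° lat. Centre is SW corner plus half of each.
latitude 74.5625° N, longitude 28.1250° W.

74.5625° N, 28.1250° W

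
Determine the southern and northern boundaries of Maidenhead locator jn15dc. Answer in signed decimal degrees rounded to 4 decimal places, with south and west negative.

45.0833, 45.1250

Field J=9, N=13: +9·20° lon, +13·10° lat → SW at lon 0°, lat 40°.
Square 1, 5: +1·2° lon, +5·1° lat → SW at lon 2°, lat 45°.
Subsquare d=3, c=2: +3·0.0833333° lon, +2·0.0416667° lat → SW at lon 2.25°, lat 45.0833°.
Cell spans 0.0833333° lon × 0.0416667° lat.
south 45.0833, north 45.1250.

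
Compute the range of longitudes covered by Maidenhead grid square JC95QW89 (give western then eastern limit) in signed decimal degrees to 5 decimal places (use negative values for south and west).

19.40000, 19.40833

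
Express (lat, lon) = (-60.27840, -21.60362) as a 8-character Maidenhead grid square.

Offset from 180°W / 90°S: lon 158.39638°, lat 29.72160°.
Field: 158.39638/20 → 7 → H, 29.72160/10 → 2 → C; chars HC.
Square: 18.39638/2 → 9, 9.72160/1 → 9; chars 99.
Subsquare: 0.39638/0.0833333 → 4 → e, 0.72160/0.0416667 → 17 → r; chars er.
Extended square: 0.06305/0.00833333 → 7, 0.01327/0.00416667 → 3; chars 73.

HC99er73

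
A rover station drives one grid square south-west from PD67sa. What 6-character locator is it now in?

Longitude subsquare s = 18; −1 → 17 = r.
Latitude subsquare a = 0; −1 → -1, wraps to 23 = x, carry into square.
Latitude square 7; −1 → 6.

PD66rx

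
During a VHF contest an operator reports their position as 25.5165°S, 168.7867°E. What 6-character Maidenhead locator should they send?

Add 180° to longitude and 90° to latitude: 348.7867, 64.4835.
Field: lon ⌊348.7867/20⌋ = 17 → R; lat ⌊64.4835/10⌋ = 6 → G.
Square: lon ⌊8.7867/2⌋ = 4; lat ⌊4.4835/1⌋ = 4.
Subsquare: lon ⌊0.7867/0.0833333⌋ = 9 → j; lat ⌊0.4835/0.0416667⌋ = 11 → l.

RG44jl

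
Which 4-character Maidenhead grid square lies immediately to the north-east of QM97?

RM08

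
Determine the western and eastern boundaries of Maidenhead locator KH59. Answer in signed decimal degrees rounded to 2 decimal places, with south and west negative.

30.00, 32.00

Field K=10, H=7: +10·20° lon, +7·10° lat → SW at lon 20°, lat -20°.
Square 5, 9: +5·2° lon, +9·1° lat → SW at lon 30°, lat -11°.
Cell spans 2° lon × 1° lat.
west 30.00, east 32.00.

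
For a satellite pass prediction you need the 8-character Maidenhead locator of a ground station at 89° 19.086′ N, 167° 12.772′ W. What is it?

Shift to the Maidenhead origin (180°W, 90°S): lon 12.78713, lat 179.31810.
Field: lon ⌊12.78713/20⌋ = 0 → A; lat ⌊179.31810/10⌋ = 17 → R.
Square: lon ⌊12.78713/2⌋ = 6; lat ⌊9.31810/1⌋ = 9.
Subsquare: lon ⌊0.78713/0.0833333⌋ = 9 → j; lat ⌊0.31810/0.0416667⌋ = 7 → h.
Extended square: lon ⌊0.03713/0.00833333⌋ = 4; lat ⌊0.02643/0.00416667⌋ = 6.

AR69jh46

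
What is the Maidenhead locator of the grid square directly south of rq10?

RP19

Latitude square 0; −1 → -1, wraps to 9, carry into field.
Latitude field Q = 16; −1 → 15 = P.
The longitude characters are unchanged.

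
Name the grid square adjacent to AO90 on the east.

Longitude square 9; +1 → 10, wraps to 0, carry into field.
Longitude field A = 0; +1 → 1 = B.
The latitude characters are unchanged.

BO00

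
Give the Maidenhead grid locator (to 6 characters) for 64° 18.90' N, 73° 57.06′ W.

FP34ah

Shift to the Maidenhead origin (180°W, 90°S): lon 106.0490, lat 154.3150.
Field: lon ⌊106.0490/20⌋ = 5 → F; lat ⌊154.3150/10⌋ = 15 → P.
Square: lon ⌊6.0490/2⌋ = 3; lat ⌊4.3150/1⌋ = 4.
Subsquare: lon ⌊0.0490/0.0833333⌋ = 0 → a; lat ⌊0.3150/0.0416667⌋ = 7 → h.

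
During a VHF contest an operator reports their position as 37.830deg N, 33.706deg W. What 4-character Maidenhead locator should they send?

Add 180° to longitude and 90° to latitude: 146.29, 127.83.
Field: 146.29/20 → 7 → H, 127.83/10 → 12 → M; chars HM.
Square: 6.29/2 → 3, 7.83/1 → 7; chars 37.

HM37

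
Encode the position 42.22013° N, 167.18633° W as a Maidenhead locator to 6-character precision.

Add 180° to longitude and 90° to latitude: 12.8137, 132.2201.
Field: lon ⌊12.8137/20⌋ = 0 → A; lat ⌊132.2201/10⌋ = 13 → N.
Square: lon ⌊12.8137/2⌋ = 6; lat ⌊2.2201/1⌋ = 2.
Subsquare: lon ⌊0.8137/0.0833333⌋ = 9 → j; lat ⌊0.2201/0.0416667⌋ = 5 → f.

AN62jf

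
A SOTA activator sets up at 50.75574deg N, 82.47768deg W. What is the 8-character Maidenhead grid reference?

Shift to the Maidenhead origin (180°W, 90°S): lon 97.52232, lat 140.75574.
Field: lon ⌊97.52232/20⌋ = 4 → E; lat ⌊140.75574/10⌋ = 14 → O.
Square: lon ⌊17.52232/2⌋ = 8; lat ⌊0.75574/1⌋ = 0.
Subsquare: lon ⌊1.52232/0.0833333⌋ = 18 → s; lat ⌊0.75574/0.0416667⌋ = 18 → s.
Extended square: lon ⌊0.02232/0.00833333⌋ = 2; lat ⌊0.00574/0.00416667⌋ = 1.

EO80ss21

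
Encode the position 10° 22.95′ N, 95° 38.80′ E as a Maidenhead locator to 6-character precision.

NK70tj

Shift to the Maidenhead origin (180°W, 90°S): lon 275.6467, lat 100.3825.
Field: lon ⌊275.6467/20⌋ = 13 → N; lat ⌊100.3825/10⌋ = 10 → K.
Square: lon ⌊15.6467/2⌋ = 7; lat ⌊0.3825/1⌋ = 0.
Subsquare: lon ⌊1.6467/0.0833333⌋ = 19 → t; lat ⌊0.3825/0.0416667⌋ = 9 → j.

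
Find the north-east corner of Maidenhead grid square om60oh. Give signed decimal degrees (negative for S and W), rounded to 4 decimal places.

30.3333, 113.2500

Field O=14, M=12: +14·20° lon, +12·10° lat → SW at lon 100°, lat 30°.
Square 6, 0: +6·2° lon, +0·1° lat → SW at lon 112°, lat 30°.
Subsquare o=14, h=7: +14·0.0833333° lon, +7·0.0416667° lat → SW at lon 113.167°, lat 30.2917°.
Cell spans 0.0833333° lon × 0.0416667° lat. NE corner is SW corner plus one full cell.
latitude 30.3333, longitude 113.2500.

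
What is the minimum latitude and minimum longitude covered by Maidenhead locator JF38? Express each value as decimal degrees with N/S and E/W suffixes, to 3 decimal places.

32.000° S, 6.000° E

Field J=9, F=5: +9·20° lon, +5·10° lat → SW at lon 0°, lat -40°.
Square 3, 8: +3·2° lon, +8·1° lat → SW at lon 6°, lat -32°.
latitude 32.000° S, longitude 6.000° E.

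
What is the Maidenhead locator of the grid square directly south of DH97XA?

Latitude subsquare a = 0; −1 → -1, wraps to 23 = x, carry into square.
Latitude square 7; −1 → 6.
The longitude characters are unchanged.

DH96xx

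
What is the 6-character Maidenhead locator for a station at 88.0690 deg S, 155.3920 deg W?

BA21hw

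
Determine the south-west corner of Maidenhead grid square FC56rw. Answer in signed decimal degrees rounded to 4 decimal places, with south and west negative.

Field F=5, C=2: +5·20° lon, +2·10° lat → SW at lon -80°, lat -70°.
Square 5, 6: +5·2° lon, +6·1° lat → SW at lon -70°, lat -64°.
Subsquare r=17, w=22: +17·0.0833333° lon, +22·0.0416667° lat → SW at lon -68.5833°, lat -63.0833°.
latitude -63.0833, longitude -68.5833.

-63.0833, -68.5833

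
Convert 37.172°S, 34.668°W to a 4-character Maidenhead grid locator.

HF22

Add 180° to longitude and 90° to latitude: 145.33, 52.83.
Field: lon ⌊145.33/20⌋ = 7 → H; lat ⌊52.83/10⌋ = 5 → F.
Square: lon ⌊5.33/2⌋ = 2; lat ⌊2.83/1⌋ = 2.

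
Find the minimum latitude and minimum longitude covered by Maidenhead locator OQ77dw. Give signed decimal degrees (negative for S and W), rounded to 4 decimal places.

77.9167, 114.2500

Field O=14, Q=16: +14·20° lon, +16·10° lat → SW at lon 100°, lat 70°.
Square 7, 7: +7·2° lon, +7·1° lat → SW at lon 114°, lat 77°.
Subsquare d=3, w=22: +3·0.0833333° lon, +22·0.0416667° lat → SW at lon 114.25°, lat 77.9167°.
latitude 77.9167, longitude 114.2500.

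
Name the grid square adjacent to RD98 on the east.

Longitude square 9; +1 → 10, wraps to 0, carry into field.
Longitude field R = 17; +1 → 18, wraps to 0 = A, wrapping around the antimeridian.
The latitude characters are unchanged.

AD08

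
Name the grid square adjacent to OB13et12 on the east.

OB13et22

Longitude extended square 1; +1 → 2.
The latitude characters are unchanged.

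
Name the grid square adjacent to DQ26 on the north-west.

DQ17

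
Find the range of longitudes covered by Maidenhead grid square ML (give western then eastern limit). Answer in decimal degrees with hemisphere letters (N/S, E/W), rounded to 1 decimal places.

60.0° E, 80.0° E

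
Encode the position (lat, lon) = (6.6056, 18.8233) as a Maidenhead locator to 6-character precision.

Offset from 180°W / 90°S: lon 198.8233°, lat 96.6056°.
Field: lon ⌊198.8233/20⌋ = 9 → J; lat ⌊96.6056/10⌋ = 9 → J.
Square: lon ⌊18.8233/2⌋ = 9; lat ⌊6.6056/1⌋ = 6.
Subsquare: lon ⌊0.8233/0.0833333⌋ = 9 → j; lat ⌊0.6056/0.0416667⌋ = 14 → o.

JJ96jo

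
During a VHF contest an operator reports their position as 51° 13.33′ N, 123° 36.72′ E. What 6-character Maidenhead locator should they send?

PO11tf

Shift to the Maidenhead origin (180°W, 90°S): lon 303.6120, lat 141.2222.
Field: lon ⌊303.6120/20⌋ = 15 → P; lat ⌊141.2222/10⌋ = 14 → O.
Square: lon ⌊3.6120/2⌋ = 1; lat ⌊1.2222/1⌋ = 1.
Subsquare: lon ⌊1.6120/0.0833333⌋ = 19 → t; lat ⌊0.2222/0.0416667⌋ = 5 → f.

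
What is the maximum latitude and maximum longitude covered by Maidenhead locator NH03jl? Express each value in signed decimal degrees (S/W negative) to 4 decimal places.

-16.5000, 80.8333

Field N=13, H=7: +13·20° lon, +7·10° lat → SW at lon 80°, lat -20°.
Square 0, 3: +0·2° lon, +3·1° lat → SW at lon 80°, lat -17°.
Subsquare j=9, l=11: +9·0.0833333° lon, +11·0.0416667° lat → SW at lon 80.75°, lat -16.5417°.
Cell spans 0.0833333° lon × 0.0416667° lat. NE corner is SW corner plus one full cell.
latitude -16.5000, longitude 80.8333.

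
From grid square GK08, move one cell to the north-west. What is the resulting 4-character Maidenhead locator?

FK99

Longitude square 0; −1 → -1, wraps to 9, carry into field.
Longitude field G = 6; −1 → 5 = F.
Latitude square 8; +1 → 9.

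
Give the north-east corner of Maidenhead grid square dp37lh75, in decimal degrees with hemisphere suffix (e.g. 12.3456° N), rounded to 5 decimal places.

Field D=3, P=15: +3·20° lon, +15·10° lat → SW at lon -120°, lat 60°.
Square 3, 7: +3·2° lon, +7·1° lat → SW at lon -114°, lat 67°.
Subsquare l=11, h=7: +11·0.0833333° lon, +7·0.0416667° lat → SW at lon -113.083°, lat 67.2917°.
Extended square 7, 5: +7·0.00833333° lon, +5·0.00416667° lat → SW at lon -113.025°, lat 67.3125°.
Cell spans 0.00833333° lon × 0.00416667° lat. NE corner is SW corner plus one full cell.
latitude 67.31667° N, longitude 113.01667° W.

67.31667° N, 113.01667° W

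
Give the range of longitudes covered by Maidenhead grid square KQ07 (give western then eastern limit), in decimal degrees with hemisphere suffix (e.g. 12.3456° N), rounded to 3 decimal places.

20.000° E, 22.000° E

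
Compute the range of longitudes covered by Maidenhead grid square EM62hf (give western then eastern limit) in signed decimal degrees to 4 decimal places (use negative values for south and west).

-87.4167, -87.3333

Field E=4, M=12: +4·20° lon, +12·10° lat → SW at lon -100°, lat 30°.
Square 6, 2: +6·2° lon, +2·1° lat → SW at lon -88°, lat 32°.
Subsquare h=7, f=5: +7·0.0833333° lon, +5·0.0416667° lat → SW at lon -87.4167°, lat 32.2083°.
Cell spans 0.0833333° lon × 0.0416667° lat.
west -87.4167, east -87.3333.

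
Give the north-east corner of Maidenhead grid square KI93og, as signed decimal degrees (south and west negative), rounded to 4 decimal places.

-6.7083, 39.2500

Field K=10, I=8: +10·20° lon, +8·10° lat → SW at lon 20°, lat -10°.
Square 9, 3: +9·2° lon, +3·1° lat → SW at lon 38°, lat -7°.
Subsquare o=14, g=6: +14·0.0833333° lon, +6·0.0416667° lat → SW at lon 39.1667°, lat -6.75°.
Cell spans 0.0833333° lon × 0.0416667° lat. NE corner is SW corner plus one full cell.
latitude -6.7083, longitude 39.2500.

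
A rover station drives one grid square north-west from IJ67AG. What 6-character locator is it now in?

IJ57xh

Longitude subsquare a = 0; −1 → -1, wraps to 23 = x, carry into square.
Longitude square 6; −1 → 5.
Latitude subsquare g = 6; +1 → 7 = h.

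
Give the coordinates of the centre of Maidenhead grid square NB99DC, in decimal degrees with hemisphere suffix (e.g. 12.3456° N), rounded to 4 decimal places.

70.8958° S, 98.2917° E

Field N=13, B=1: +13·20° lon, +1·10° lat → SW at lon 80°, lat -80°.
Square 9, 9: +9·2° lon, +9·1° lat → SW at lon 98°, lat -71°.
Subsquare d=3, c=2: +3·0.0833333° lon, +2·0.0416667° lat → SW at lon 98.25°, lat -70.9167°.
Cell spans 0.0833333° lon × 0.0416667° lat. Centre is SW corner plus half of each.
latitude 70.8958° S, longitude 98.2917° E.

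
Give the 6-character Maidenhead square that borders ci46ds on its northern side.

CI46dt

Latitude subsquare s = 18; +1 → 19 = t.
The longitude characters are unchanged.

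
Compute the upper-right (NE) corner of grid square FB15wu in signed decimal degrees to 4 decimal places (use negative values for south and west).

Field F=5, B=1: +5·20° lon, +1·10° lat → SW at lon -80°, lat -80°.
Square 1, 5: +1·2° lon, +5·1° lat → SW at lon -78°, lat -75°.
Subsquare w=22, u=20: +22·0.0833333° lon, +20·0.0416667° lat → SW at lon -76.1667°, lat -74.1667°.
Cell spans 0.0833333° lon × 0.0416667° lat. NE corner is SW corner plus one full cell.
latitude -74.1250, longitude -76.0833.

-74.1250, -76.0833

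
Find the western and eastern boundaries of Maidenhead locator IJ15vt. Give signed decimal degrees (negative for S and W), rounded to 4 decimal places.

-16.2500, -16.1667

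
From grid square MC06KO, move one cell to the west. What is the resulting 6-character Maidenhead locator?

Longitude subsquare k = 10; −1 → 9 = j.
The latitude characters are unchanged.

MC06jo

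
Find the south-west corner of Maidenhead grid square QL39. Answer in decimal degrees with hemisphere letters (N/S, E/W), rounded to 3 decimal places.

29.000° N, 146.000° E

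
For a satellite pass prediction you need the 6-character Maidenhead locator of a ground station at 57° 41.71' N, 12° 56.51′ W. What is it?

Shift to the Maidenhead origin (180°W, 90°S): lon 167.0582, lat 147.6952.
Field: 167.0582/20 → 8 → I, 147.6952/10 → 14 → O; chars IO.
Square: 7.0582/2 → 3, 7.6952/1 → 7; chars 37.
Subsquare: 1.0582/0.0833333 → 12 → m, 0.6952/0.0416667 → 16 → q; chars mq.

IO37mq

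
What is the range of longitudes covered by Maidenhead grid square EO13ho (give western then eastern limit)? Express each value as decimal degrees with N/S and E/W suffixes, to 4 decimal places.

97.4167° W, 97.3333° W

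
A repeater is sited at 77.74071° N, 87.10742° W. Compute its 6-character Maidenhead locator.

EQ67kr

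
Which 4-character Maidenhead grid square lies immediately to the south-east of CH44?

Longitude square 4; +1 → 5.
Latitude square 4; −1 → 3.

CH53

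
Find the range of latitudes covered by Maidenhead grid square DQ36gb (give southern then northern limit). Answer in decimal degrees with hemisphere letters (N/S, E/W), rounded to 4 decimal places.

76.0417° N, 76.0833° N

Field D=3, Q=16: +3·20° lon, +16·10° lat → SW at lon -120°, lat 70°.
Square 3, 6: +3·2° lon, +6·1° lat → SW at lon -114°, lat 76°.
Subsquare g=6, b=1: +6·0.0833333° lon, +1·0.0416667° lat → SW at lon -113.5°, lat 76.0417°.
Cell spans 0.0833333° lon × 0.0416667° lat.
south 76.0417° N, north 76.0833° N.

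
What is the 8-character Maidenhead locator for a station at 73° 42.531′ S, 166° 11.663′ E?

Offset from 180°W / 90°S: lon 346.19438°, lat 16.29115°.
Field (20°×10°, letters A–R): lon ⌊346.19438/20⌋ = 17 → R; lat ⌊16.29115/10⌋ = 1 → B.
Square (2°×1°, digits 0–9): lon ⌊6.19438/2⌋ = 3; lat ⌊6.29115/1⌋ = 6.
Subsquare (5′×2.5′, letters a–x): lon ⌊0.19438/0.0833333⌋ = 2 → c; lat ⌊0.29115/0.0416667⌋ = 6 → g.
Extended square (30″×15″, digits 0–9): lon ⌊0.02772/0.00833333⌋ = 3; lat ⌊0.04115/0.00416667⌋ = 9.

RB36cg39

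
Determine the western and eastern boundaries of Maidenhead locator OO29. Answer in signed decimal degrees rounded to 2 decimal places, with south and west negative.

104.00, 106.00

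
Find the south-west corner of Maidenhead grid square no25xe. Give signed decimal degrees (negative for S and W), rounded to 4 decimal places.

Field N=13, O=14: +13·20° lon, +14·10° lat → SW at lon 80°, lat 50°.
Square 2, 5: +2·2° lon, +5·1° lat → SW at lon 84°, lat 55°.
Subsquare x=23, e=4: +23·0.0833333° lon, +4·0.0416667° lat → SW at lon 85.9167°, lat 55.1667°.
latitude 55.1667, longitude 85.9167.

55.1667, 85.9167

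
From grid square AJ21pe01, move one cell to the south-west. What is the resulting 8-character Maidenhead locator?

Longitude extended square 0; −1 → -1, wraps to 9, carry into subsquare.
Longitude subsquare p = 15; −1 → 14 = o.
Latitude extended square 1; −1 → 0.

AJ21oe90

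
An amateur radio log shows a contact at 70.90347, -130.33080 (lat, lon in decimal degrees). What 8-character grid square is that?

CQ40uv06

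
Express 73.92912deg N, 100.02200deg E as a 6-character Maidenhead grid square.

Offset from 180°W / 90°S: lon 280.0220°, lat 163.9291°.
Field: 280.0220/20 → 14 → O, 163.9291/10 → 16 → Q; chars OQ.
Square: 0.0220/2 → 0, 3.9291/1 → 3; chars 03.
Subsquare: 0.0220/0.0833333 → 0 → a, 0.9291/0.0416667 → 22 → w; chars aw.

OQ03aw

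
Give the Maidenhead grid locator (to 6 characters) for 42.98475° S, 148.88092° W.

Add 180° to longitude and 90° to latitude: 31.1191, 47.0153.
Field: 31.1191/20 → 1 → B, 47.0153/10 → 4 → E; chars BE.
Square: 11.1191/2 → 5, 7.0153/1 → 7; chars 57.
Subsquare: 1.1191/0.0833333 → 13 → n, 0.0153/0.0416667 → 0 → a; chars na.

BE57na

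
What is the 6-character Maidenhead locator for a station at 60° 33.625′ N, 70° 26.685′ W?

FP40sn

Add 180° to longitude and 90° to latitude: 109.5553, 150.5604.
Field: lon ⌊109.5553/20⌋ = 5 → F; lat ⌊150.5604/10⌋ = 15 → P.
Square: lon ⌊9.5553/2⌋ = 4; lat ⌊0.5604/1⌋ = 0.
Subsquare: lon ⌊1.5553/0.0833333⌋ = 18 → s; lat ⌊0.5604/0.0416667⌋ = 13 → n.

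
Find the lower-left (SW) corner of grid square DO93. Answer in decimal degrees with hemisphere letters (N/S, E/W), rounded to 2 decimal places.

53.00° N, 102.00° W

Field D=3, O=14: +3·20° lon, +14·10° lat → SW at lon -120°, lat 50°.
Square 9, 3: +9·2° lon, +3·1° lat → SW at lon -102°, lat 53°.
latitude 53.00° N, longitude 102.00° W.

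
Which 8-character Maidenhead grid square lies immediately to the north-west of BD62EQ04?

Longitude extended square 0; −1 → -1, wraps to 9, carry into subsquare.
Longitude subsquare e = 4; −1 → 3 = d.
Latitude extended square 4; +1 → 5.

BD62dq95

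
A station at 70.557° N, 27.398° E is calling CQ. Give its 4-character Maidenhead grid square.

Shift to the Maidenhead origin (180°W, 90°S): lon 207.40, lat 160.56.
Field (20°×10°, letters A–R): 207.40/20 → 10 → K, 160.56/10 → 16 → Q; chars KQ.
Square (2°×1°, digits 0–9): 7.40/2 → 3, 0.56/1 → 0; chars 30.

KQ30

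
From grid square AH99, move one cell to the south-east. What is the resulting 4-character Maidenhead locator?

Longitude square 9; +1 → 10, wraps to 0, carry into field.
Longitude field A = 0; +1 → 1 = B.
Latitude square 9; −1 → 8.

BH08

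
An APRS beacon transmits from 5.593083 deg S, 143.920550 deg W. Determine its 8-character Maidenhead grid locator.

BI84aj97

Add 180° to longitude and 90° to latitude: 36.07945, 84.40692.
Field: 36.07945/20 → 1 → B, 84.40692/10 → 8 → I; chars BI.
Square: 16.07945/2 → 8, 4.40692/1 → 4; chars 84.
Subsquare: 0.07945/0.0833333 → 0 → a, 0.40692/0.0416667 → 9 → j; chars aj.
Extended square: 0.07945/0.00833333 → 9, 0.03192/0.00416667 → 7; chars 97.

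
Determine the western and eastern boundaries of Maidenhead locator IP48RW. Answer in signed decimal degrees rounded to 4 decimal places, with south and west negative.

Field I=8, P=15: +8·20° lon, +15·10° lat → SW at lon -20°, lat 60°.
Square 4, 8: +4·2° lon, +8·1° lat → SW at lon -12°, lat 68°.
Subsquare r=17, w=22: +17·0.0833333° lon, +22·0.0416667° lat → SW at lon -10.5833°, lat 68.9167°.
Cell spans 0.0833333° lon × 0.0416667° lat.
west -10.5833, east -10.5000.

-10.5833, -10.5000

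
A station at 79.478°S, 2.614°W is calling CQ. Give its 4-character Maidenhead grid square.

IB80

Offset from 180°W / 90°S: lon 177.39°, lat 10.52°.
Field: lon ⌊177.39/20⌋ = 8 → I; lat ⌊10.52/10⌋ = 1 → B.
Square: lon ⌊17.39/2⌋ = 8; lat ⌊0.52/1⌋ = 0.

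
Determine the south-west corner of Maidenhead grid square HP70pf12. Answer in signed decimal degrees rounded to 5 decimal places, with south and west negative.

60.21667, -24.74167

Field H=7, P=15: +7·20° lon, +15·10° lat → SW at lon -40°, lat 60°.
Square 7, 0: +7·2° lon, +0·1° lat → SW at lon -26°, lat 60°.
Subsquare p=15, f=5: +15·0.0833333° lon, +5·0.0416667° lat → SW at lon -24.75°, lat 60.2083°.
Extended square 1, 2: +1·0.00833333° lon, +2·0.00416667° lat → SW at lon -24.7417°, lat 60.2167°.
latitude 60.21667, longitude -24.74167.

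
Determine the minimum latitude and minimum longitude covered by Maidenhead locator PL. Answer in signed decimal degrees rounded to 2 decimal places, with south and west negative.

20.00, 120.00

Field P=15, L=11: +15·20° lon, +11·10° lat → SW at lon 120°, lat 20°.
latitude 20.00, longitude 120.00.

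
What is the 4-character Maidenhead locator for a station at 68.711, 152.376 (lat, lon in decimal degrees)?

QP68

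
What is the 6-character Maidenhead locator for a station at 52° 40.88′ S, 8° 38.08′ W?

ID57qh

Offset from 180°W / 90°S: lon 171.3653°, lat 37.3187°.
Field (20°×10°, letters A–R): lon ⌊171.3653/20⌋ = 8 → I; lat ⌊37.3187/10⌋ = 3 → D.
Square (2°×1°, digits 0–9): lon ⌊11.3653/2⌋ = 5; lat ⌊7.3187/1⌋ = 7.
Subsquare (5′×2.5′, letters a–x): lon ⌊1.3653/0.0833333⌋ = 16 → q; lat ⌊0.3187/0.0416667⌋ = 7 → h.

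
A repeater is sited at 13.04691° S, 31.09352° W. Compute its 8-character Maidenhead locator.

Shift to the Maidenhead origin (180°W, 90°S): lon 148.90648, lat 76.95309.
Field: lon ⌊148.90648/20⌋ = 7 → H; lat ⌊76.95309/10⌋ = 7 → H.
Square: lon ⌊8.90648/2⌋ = 4; lat ⌊6.95309/1⌋ = 6.
Subsquare: lon ⌊0.90648/0.0833333⌋ = 10 → k; lat ⌊0.95309/0.0416667⌋ = 22 → w.
Extended square: lon ⌊0.07315/0.00833333⌋ = 8; lat ⌊0.03642/0.00416667⌋ = 8.

HH46kw88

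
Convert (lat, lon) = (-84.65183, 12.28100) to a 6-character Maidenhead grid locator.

Offset from 180°W / 90°S: lon 192.2810°, lat 5.3482°.
Field: lon ⌊192.2810/20⌋ = 9 → J; lat ⌊5.3482/10⌋ = 0 → A.
Square: lon ⌊12.2810/2⌋ = 6; lat ⌊5.3482/1⌋ = 5.
Subsquare: lon ⌊0.2810/0.0833333⌋ = 3 → d; lat ⌊0.3482/0.0416667⌋ = 8 → i.

JA65di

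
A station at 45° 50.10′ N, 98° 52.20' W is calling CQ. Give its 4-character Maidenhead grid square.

EN05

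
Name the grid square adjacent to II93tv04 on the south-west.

Longitude extended square 0; −1 → -1, wraps to 9, carry into subsquare.
Longitude subsquare t = 19; −1 → 18 = s.
Latitude extended square 4; −1 → 3.

II93sv93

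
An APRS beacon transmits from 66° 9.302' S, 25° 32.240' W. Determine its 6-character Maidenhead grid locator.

HC73fu

Add 180° to longitude and 90° to latitude: 154.4627, 23.8450.
Field: lon ⌊154.4627/20⌋ = 7 → H; lat ⌊23.8450/10⌋ = 2 → C.
Square: lon ⌊14.4627/2⌋ = 7; lat ⌊3.8450/1⌋ = 3.
Subsquare: lon ⌊0.4627/0.0833333⌋ = 5 → f; lat ⌊0.8450/0.0416667⌋ = 20 → u.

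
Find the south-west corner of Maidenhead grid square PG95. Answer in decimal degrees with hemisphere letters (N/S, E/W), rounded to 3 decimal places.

25.000° S, 138.000° E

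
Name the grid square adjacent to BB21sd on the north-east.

Longitude subsquare s = 18; +1 → 19 = t.
Latitude subsquare d = 3; +1 → 4 = e.

BB21te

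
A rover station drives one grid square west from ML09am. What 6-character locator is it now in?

LL99xm

Longitude subsquare a = 0; −1 → -1, wraps to 23 = x, carry into square.
Longitude square 0; −1 → -1, wraps to 9, carry into field.
Longitude field M = 12; −1 → 11 = L.
The latitude characters are unchanged.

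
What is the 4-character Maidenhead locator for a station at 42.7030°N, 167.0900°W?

AN62

Add 180° to longitude and 90° to latitude: 12.91, 132.70.
Field: lon ⌊12.91/20⌋ = 0 → A; lat ⌊132.70/10⌋ = 13 → N.
Square: lon ⌊12.91/2⌋ = 6; lat ⌊2.70/1⌋ = 2.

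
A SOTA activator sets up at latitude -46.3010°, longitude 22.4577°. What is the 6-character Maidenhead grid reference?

Shift to the Maidenhead origin (180°W, 90°S): lon 202.4577, lat 43.6990.
Field: lon ⌊202.4577/20⌋ = 10 → K; lat ⌊43.6990/10⌋ = 4 → E.
Square: lon ⌊2.4577/2⌋ = 1; lat ⌊3.6990/1⌋ = 3.
Subsquare: lon ⌊0.4577/0.0833333⌋ = 5 → f; lat ⌊0.6990/0.0416667⌋ = 16 → q.

KE13fq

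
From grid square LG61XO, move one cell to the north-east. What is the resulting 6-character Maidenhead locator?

LG71ap

Longitude subsquare x = 23; +1 → 24, wraps to 0 = a, carry into square.
Longitude square 6; +1 → 7.
Latitude subsquare o = 14; +1 → 15 = p.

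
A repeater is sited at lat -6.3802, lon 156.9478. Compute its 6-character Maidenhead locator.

QI83lo

Shift to the Maidenhead origin (180°W, 90°S): lon 336.9478, lat 83.6198.
Field: lon ⌊336.9478/20⌋ = 16 → Q; lat ⌊83.6198/10⌋ = 8 → I.
Square: lon ⌊16.9478/2⌋ = 8; lat ⌊3.6198/1⌋ = 3.
Subsquare: lon ⌊0.9478/0.0833333⌋ = 11 → l; lat ⌊0.6198/0.0416667⌋ = 14 → o.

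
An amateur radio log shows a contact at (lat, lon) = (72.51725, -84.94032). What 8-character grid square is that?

Shift to the Maidenhead origin (180°W, 90°S): lon 95.05968, lat 162.51725.
Field: 95.05968/20 → 4 → E, 162.51725/10 → 16 → Q; chars EQ.
Square: 15.05968/2 → 7, 2.51725/1 → 2; chars 72.
Subsquare: 1.05968/0.0833333 → 12 → m, 0.51725/0.0416667 → 12 → m; chars mm.
Extended square: 0.05968/0.00833333 → 7, 0.01725/0.00416667 → 4; chars 74.

EQ72mm74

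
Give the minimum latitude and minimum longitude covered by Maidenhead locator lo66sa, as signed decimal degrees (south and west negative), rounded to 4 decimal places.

Field L=11, O=14: +11·20° lon, +14·10° lat → SW at lon 40°, lat 50°.
Square 6, 6: +6·2° lon, +6·1° lat → SW at lon 52°, lat 56°.
Subsquare s=18, a=0: +18·0.0833333° lon, +0·0.0416667° lat → SW at lon 53.5°, lat 56°.
latitude 56.0000, longitude 53.5000.

56.0000, 53.5000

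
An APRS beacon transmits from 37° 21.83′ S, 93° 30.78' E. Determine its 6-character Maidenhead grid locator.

NF62sp

Offset from 180°W / 90°S: lon 273.5130°, lat 52.6362°.
Field (20°×10°, letters A–R): lon ⌊273.5130/20⌋ = 13 → N; lat ⌊52.6362/10⌋ = 5 → F.
Square (2°×1°, digits 0–9): lon ⌊13.5130/2⌋ = 6; lat ⌊2.6362/1⌋ = 2.
Subsquare (5′×2.5′, letters a–x): lon ⌊1.5130/0.0833333⌋ = 18 → s; lat ⌊0.6362/0.0416667⌋ = 15 → p.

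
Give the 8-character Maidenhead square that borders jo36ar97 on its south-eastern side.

Longitude extended square 9; +1 → 10, wraps to 0, carry into subsquare.
Longitude subsquare a = 0; +1 → 1 = b.
Latitude extended square 7; −1 → 6.

JO36br06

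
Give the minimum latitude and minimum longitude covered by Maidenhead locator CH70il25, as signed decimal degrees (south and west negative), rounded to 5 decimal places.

-19.52083, -125.31667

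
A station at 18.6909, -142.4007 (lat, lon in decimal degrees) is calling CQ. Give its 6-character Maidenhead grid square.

Shift to the Maidenhead origin (180°W, 90°S): lon 37.5993, lat 108.6909.
Field (20°×10°, letters A–R): lon ⌊37.5993/20⌋ = 1 → B; lat ⌊108.6909/10⌋ = 10 → K.
Square (2°×1°, digits 0–9): lon ⌊17.5993/2⌋ = 8; lat ⌊8.6909/1⌋ = 8.
Subsquare (5′×2.5′, letters a–x): lon ⌊1.5993/0.0833333⌋ = 19 → t; lat ⌊0.6909/0.0416667⌋ = 16 → q.

BK88tq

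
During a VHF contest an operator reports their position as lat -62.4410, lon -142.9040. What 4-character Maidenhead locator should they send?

Add 180° to longitude and 90° to latitude: 37.10, 27.56.
Field (20°×10°, letters A–R): 37.10/20 → 1 → B, 27.56/10 → 2 → C; chars BC.
Square (2°×1°, digits 0–9): 17.10/2 → 8, 7.56/1 → 7; chars 87.

BC87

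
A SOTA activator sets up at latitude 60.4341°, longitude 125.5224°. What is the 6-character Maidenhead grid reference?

PP20sk

Shift to the Maidenhead origin (180°W, 90°S): lon 305.5224, lat 150.4341.
Field: 305.5224/20 → 15 → P, 150.4341/10 → 15 → P; chars PP.
Square: 5.5224/2 → 2, 0.4341/1 → 0; chars 20.
Subsquare: 1.5224/0.0833333 → 18 → s, 0.4341/0.0416667 → 10 → k; chars sk.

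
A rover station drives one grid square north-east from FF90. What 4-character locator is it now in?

Longitude square 9; +1 → 10, wraps to 0, carry into field.
Longitude field F = 5; +1 → 6 = G.
Latitude square 0; +1 → 1.

GF01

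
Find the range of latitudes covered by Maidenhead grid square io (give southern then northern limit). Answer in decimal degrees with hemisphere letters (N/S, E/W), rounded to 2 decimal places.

50.00° N, 60.00° N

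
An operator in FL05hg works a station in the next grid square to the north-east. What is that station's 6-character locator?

Longitude subsquare h = 7; +1 → 8 = i.
Latitude subsquare g = 6; +1 → 7 = h.

FL05ih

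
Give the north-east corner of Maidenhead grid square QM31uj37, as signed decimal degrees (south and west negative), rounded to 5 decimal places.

Field Q=16, M=12: +16·20° lon, +12·10° lat → SW at lon 140°, lat 30°.
Square 3, 1: +3·2° lon, +1·1° lat → SW at lon 146°, lat 31°.
Subsquare u=20, j=9: +20·0.0833333° lon, +9·0.0416667° lat → SW at lon 147.667°, lat 31.375°.
Extended square 3, 7: +3·0.00833333° lon, +7·0.00416667° lat → SW at lon 147.692°, lat 31.4042°.
Cell spans 0.00833333° lon × 0.00416667° lat. NE corner is SW corner plus one full cell.
latitude 31.40833, longitude 147.70000.

31.40833, 147.70000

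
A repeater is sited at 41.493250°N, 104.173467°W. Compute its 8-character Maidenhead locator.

DN71vl98

Add 180° to longitude and 90° to latitude: 75.82653, 131.49325.
Field: lon ⌊75.82653/20⌋ = 3 → D; lat ⌊131.49325/10⌋ = 13 → N.
Square: lon ⌊15.82653/2⌋ = 7; lat ⌊1.49325/1⌋ = 1.
Subsquare: lon ⌊1.82653/0.0833333⌋ = 21 → v; lat ⌊0.49325/0.0416667⌋ = 11 → l.
Extended square: lon ⌊0.07653/0.00833333⌋ = 9; lat ⌊0.03492/0.00416667⌋ = 8.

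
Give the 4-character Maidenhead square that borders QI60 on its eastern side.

QI70

Longitude square 6; +1 → 7.
The latitude characters are unchanged.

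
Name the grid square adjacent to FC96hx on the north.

FC97ha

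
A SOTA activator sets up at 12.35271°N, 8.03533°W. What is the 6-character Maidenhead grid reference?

IK52xi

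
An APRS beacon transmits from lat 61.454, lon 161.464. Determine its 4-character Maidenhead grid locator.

Add 180° to longitude and 90° to latitude: 341.46, 151.45.
Field (20°×10°, letters A–R): 341.46/20 → 17 → R, 151.45/10 → 15 → P; chars RP.
Square (2°×1°, digits 0–9): 1.46/2 → 0, 1.45/1 → 1; chars 01.

RP01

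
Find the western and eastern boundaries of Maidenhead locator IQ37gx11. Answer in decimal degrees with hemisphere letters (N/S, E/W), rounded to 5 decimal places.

13.49167° W, 13.48333° W

Field I=8, Q=16: +8·20° lon, +16·10° lat → SW at lon -20°, lat 70°.
Square 3, 7: +3·2° lon, +7·1° lat → SW at lon -14°, lat 77°.
Subsquare g=6, x=23: +6·0.0833333° lon, +23·0.0416667° lat → SW at lon -13.5°, lat 77.9583°.
Extended square 1, 1: +1·0.00833333° lon, +1·0.00416667° lat → SW at lon -13.4917°, lat 77.9625°.
Cell spans 0.00833333° lon × 0.00416667° lat.
west 13.49167° W, east 13.48333° W.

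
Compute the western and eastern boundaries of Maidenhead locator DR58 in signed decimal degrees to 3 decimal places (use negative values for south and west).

-110.000, -108.000

Field D=3, R=17: +3·20° lon, +17·10° lat → SW at lon -120°, lat 80°.
Square 5, 8: +5·2° lon, +8·1° lat → SW at lon -110°, lat 88°.
Cell spans 2° lon × 1° lat.
west -110.000, east -108.000.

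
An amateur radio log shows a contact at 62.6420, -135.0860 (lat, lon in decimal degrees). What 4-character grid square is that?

CP22

Add 180° to longitude and 90° to latitude: 44.91, 152.64.
Field: lon ⌊44.91/20⌋ = 2 → C; lat ⌊152.64/10⌋ = 15 → P.
Square: lon ⌊4.91/2⌋ = 2; lat ⌊2.64/1⌋ = 2.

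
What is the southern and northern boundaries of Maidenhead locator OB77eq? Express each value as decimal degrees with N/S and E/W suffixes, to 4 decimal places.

Field O=14, B=1: +14·20° lon, +1·10° lat → SW at lon 100°, lat -80°.
Square 7, 7: +7·2° lon, +7·1° lat → SW at lon 114°, lat -73°.
Subsquare e=4, q=16: +4·0.0833333° lon, +16·0.0416667° lat → SW at lon 114.333°, lat -72.3333°.
Cell spans 0.0833333° lon × 0.0416667° lat.
south 72.3333° S, north 72.2917° S.

72.3333° S, 72.2917° S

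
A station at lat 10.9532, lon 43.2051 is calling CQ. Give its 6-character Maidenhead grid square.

LK10ow

Offset from 180°W / 90°S: lon 223.2051°, lat 100.9532°.
Field (20°×10°, letters A–R): 223.2051/20 → 11 → L, 100.9532/10 → 10 → K; chars LK.
Square (2°×1°, digits 0–9): 3.2051/2 → 1, 0.9532/1 → 0; chars 10.
Subsquare (5′×2.5′, letters a–x): 1.2051/0.0833333 → 14 → o, 0.9532/0.0416667 → 22 → w; chars ow.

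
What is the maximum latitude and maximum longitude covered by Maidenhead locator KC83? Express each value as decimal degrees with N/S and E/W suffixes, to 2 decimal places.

66.00° S, 38.00° E

Field K=10, C=2: +10·20° lon, +2·10° lat → SW at lon 20°, lat -70°.
Square 8, 3: +8·2° lon, +3·1° lat → SW at lon 36°, lat -67°.
Cell spans 2° lon × 1° lat. NE corner is SW corner plus one full cell.
latitude 66.00° S, longitude 38.00° E.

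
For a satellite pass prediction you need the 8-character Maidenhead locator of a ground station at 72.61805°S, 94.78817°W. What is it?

EB27oj51

Offset from 180°W / 90°S: lon 85.21183°, lat 17.38195°.
Field: 85.21183/20 → 4 → E, 17.38195/10 → 1 → B; chars EB.
Square: 5.21183/2 → 2, 7.38195/1 → 7; chars 27.
Subsquare: 1.21183/0.0833333 → 14 → o, 0.38195/0.0416667 → 9 → j; chars oj.
Extended square: 0.04516/0.00833333 → 5, 0.00695/0.00416667 → 1; chars 51.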